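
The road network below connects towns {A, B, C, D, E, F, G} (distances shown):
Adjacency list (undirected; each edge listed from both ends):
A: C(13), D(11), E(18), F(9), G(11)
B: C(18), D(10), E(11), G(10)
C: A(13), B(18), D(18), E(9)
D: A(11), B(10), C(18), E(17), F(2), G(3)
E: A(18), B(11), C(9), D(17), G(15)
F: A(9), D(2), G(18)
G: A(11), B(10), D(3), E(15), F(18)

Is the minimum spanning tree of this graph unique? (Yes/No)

Kruskal: consider edges lightest-first.
D F (2): add. Components now {A} {B} {C} {D,F} {E} {G}
D G (3): add. Components now {A} {B} {C} {D,F,G} {E}
A F (9): add. Components now {A,D,F,G} {B} {C} {E}
C E (9): add. Components now {A,D,F,G} {B} {C,E}
B D (10): add. Components now {A,B,D,F,G} {C,E}
B G (10): skip — B and G already connected.
A D (11): skip — A and D already connected.
A G (11): skip — A and G already connected.
B E (11): add. Components now {A,B,C,D,E,F,G}
Non-tree edge B G has weight 10, equal to the heaviest edge on its tree cycle — swapping gives another MST of the same weight. Not unique.

No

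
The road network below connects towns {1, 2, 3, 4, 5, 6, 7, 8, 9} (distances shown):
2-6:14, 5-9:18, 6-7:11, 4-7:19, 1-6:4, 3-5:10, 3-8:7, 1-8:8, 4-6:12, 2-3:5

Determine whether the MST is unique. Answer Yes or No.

Kruskal's algorithm — process edges by increasing weight (ties by edge label):
1-6 (4): add — endpoints in different components.
2-3 (5): add — endpoints in different components.
3-8 (7): add — endpoints in different components.
1-8 (8): add — endpoints in different components.
3-5 (10): add — endpoints in different components.
6-7 (11): add — endpoints in different components.
4-6 (12): add — endpoints in different components.
2-6 (14): skip — 2 and 6 already connected.
5-9 (18): add — endpoints in different components.
Every non-tree edge has weight strictly greater than the heaviest edge on the tree path between its endpoints, so the MST is unique.

Yes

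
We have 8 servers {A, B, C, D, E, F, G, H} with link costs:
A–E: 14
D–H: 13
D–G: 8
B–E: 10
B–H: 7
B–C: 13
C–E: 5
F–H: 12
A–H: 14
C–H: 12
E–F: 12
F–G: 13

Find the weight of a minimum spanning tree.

Sort edges by weight, then run Kruskal:
C–E (5): add — endpoints in different components.
B–H (7): add — endpoints in different components.
D–G (8): add — endpoints in different components.
B–E (10): add — endpoints in different components.
C–H (12): skip — C and H already connected.
E–F (12): add — endpoints in different components.
F–H (12): skip — F and H already connected.
B–C (13): skip — B and C already connected.
D–H (13): add — endpoints in different components.
F–G (13): skip — F and G already connected.
A–E (14): add — endpoints in different components.
MST edges: C–E, B–H, D–G, B–E, E–F, D–H, A–E; total weight 5+7+8+10+12+13+14 = 69.

69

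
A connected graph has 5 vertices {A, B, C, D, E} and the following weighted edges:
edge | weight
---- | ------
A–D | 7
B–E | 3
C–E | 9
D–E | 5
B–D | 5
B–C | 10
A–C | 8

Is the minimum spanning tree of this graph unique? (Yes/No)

No

Kruskal: consider edges lightest-first.
B–E (3): add — endpoints in different components.
B–D (5): add — endpoints in different components.
D–E (5): skip — D and E already connected.
A–D (7): add — endpoints in different components.
A–C (8): add — endpoints in different components.
Non-tree edge D–E has weight 5, equal to the heaviest edge on its tree cycle — swapping gives another MST of the same weight. Not unique.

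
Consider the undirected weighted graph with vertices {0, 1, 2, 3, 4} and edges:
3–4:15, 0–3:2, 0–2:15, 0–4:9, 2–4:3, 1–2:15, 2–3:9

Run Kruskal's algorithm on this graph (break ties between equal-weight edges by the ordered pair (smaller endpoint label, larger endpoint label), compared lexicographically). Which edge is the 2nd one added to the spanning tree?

Kruskal: consider edges lightest-first.
0–3 (2): add. Components now {0,3} {1} {2} {4}
2–4 (3): add. Components now {0,3} {1} {2,4}
0–4 (9): add. Components now {0,2,3,4} {1}
2–3 (9): skip — 2 and 3 already connected.
0–2 (15): skip — 0 and 2 already connected.
1–2 (15): add. Components now {0,1,2,3,4}
The 2nd edge added is 2–4.

2-4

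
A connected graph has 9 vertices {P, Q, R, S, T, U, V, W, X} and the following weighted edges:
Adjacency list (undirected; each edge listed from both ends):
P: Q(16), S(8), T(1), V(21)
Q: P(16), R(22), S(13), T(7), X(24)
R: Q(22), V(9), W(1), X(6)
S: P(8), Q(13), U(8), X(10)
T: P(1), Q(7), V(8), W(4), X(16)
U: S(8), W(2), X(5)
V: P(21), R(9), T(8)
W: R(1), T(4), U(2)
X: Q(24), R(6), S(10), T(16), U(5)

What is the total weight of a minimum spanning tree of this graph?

Kruskal: consider edges lightest-first.
P T (1): add — endpoints in different components.
R W (1): add — endpoints in different components.
U W (2): add — endpoints in different components.
T W (4): add — endpoints in different components.
U X (5): add — endpoints in different components.
R X (6): skip — R and X already connected.
Q T (7): add — endpoints in different components.
P S (8): add — endpoints in different components.
S U (8): skip — U and S already connected.
T V (8): add — endpoints in different components.
MST edges: P T, R W, U W, T W, U X, Q T, P S, T V; total weight 1+1+2+4+5+7+8+8 = 36.

36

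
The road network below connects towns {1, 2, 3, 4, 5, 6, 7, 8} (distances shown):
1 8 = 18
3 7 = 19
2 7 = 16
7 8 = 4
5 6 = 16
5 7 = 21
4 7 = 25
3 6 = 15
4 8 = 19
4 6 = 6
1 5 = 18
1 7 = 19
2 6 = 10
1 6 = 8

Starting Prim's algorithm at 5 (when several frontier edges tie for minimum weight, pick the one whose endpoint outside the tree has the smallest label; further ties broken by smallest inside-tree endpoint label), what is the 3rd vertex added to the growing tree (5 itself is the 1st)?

4

Prim's algorithm from 5:
Step 1: frontier [5 6 16, 1 5 18, 5 7 21] → take 5 6 (16); add 6.
Step 2: frontier [1 5 18, 5 7 21, 4 6 6, 1 6 8, 2 6 10, 3 6 15] → take 4 6 (6); add 4.
Step 3: frontier [4 8 19, 4 7 25, 1 5 18, 5 7 21, 1 6 8, 2 6 10, 3 6 15] → take 1 6 (8); add 1.
Step 4: frontier [1 8 18, 1 7 19, 4 8 19, 4 7 25, 5 7 21, 2 6 10, 3 6 15] → take 2 6 (10); add 2.
Step 5: frontier [1 8 18, 1 7 19, 2 7 16, 4 8 19, 4 7 25, 5 7 21, 3 6 15] → take 3 6 (15); add 3.
Step 6: frontier [1 8 18, 1 7 19, 2 7 16, 3 7 19, 4 8 19, 4 7 25, 5 7 21] → take 2 7 (16); add 7.
Step 7: frontier [1 8 18, 4 8 19, 7 8 4] → take 7 8 (4); add 8.
Vertex order: 5, 6, 4, 1, 2, 3, 7, 8. The 3rd vertex is 4.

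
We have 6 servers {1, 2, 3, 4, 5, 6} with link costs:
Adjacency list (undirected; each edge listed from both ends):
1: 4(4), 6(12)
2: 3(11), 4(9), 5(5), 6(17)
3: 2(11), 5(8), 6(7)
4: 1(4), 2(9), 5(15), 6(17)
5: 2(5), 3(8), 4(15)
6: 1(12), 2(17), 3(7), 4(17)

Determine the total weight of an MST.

Sort edges by weight, then run Kruskal:
1–4 (4): add. Components now {1,4} {2} {3} {5} {6}
2–5 (5): add. Components now {1,4} {2,5} {3} {6}
3–6 (7): add. Components now {1,4} {2,5} {3,6}
3–5 (8): add. Components now {1,4} {2,3,5,6}
2–4 (9): add. Components now {1,2,3,4,5,6}
MST edges: 1–4, 2–5, 3–6, 3–5, 2–4; total weight 4+5+7+8+9 = 33.

33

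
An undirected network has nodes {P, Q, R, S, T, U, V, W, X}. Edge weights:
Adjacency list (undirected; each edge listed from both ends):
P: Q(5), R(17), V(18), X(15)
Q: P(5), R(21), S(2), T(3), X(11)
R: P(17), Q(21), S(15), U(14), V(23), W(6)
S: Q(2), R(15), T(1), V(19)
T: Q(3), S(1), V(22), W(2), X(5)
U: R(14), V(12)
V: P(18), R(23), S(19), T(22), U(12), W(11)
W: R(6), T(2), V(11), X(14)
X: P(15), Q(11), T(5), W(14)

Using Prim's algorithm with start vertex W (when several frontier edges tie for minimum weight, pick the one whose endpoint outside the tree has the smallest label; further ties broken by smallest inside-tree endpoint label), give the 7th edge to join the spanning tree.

V-W

Prim, starting at W.
Step 1: cheapest edge leaving the tree is T W (2); add T.
Step 2: cheapest edge leaving the tree is S T (1); add S.
Step 3: cheapest edge leaving the tree is Q S (2); add Q.
Step 4: cheapest edge leaving the tree is P Q (5); add P.
Step 5: cheapest edge leaving the tree is T X (5); add X.
Step 6: cheapest edge leaving the tree is R W (6); add R.
Step 7: cheapest edge leaving the tree is V W (11); add V.
Step 8: cheapest edge leaving the tree is U V (12); add U.
The 7th edge added is V W.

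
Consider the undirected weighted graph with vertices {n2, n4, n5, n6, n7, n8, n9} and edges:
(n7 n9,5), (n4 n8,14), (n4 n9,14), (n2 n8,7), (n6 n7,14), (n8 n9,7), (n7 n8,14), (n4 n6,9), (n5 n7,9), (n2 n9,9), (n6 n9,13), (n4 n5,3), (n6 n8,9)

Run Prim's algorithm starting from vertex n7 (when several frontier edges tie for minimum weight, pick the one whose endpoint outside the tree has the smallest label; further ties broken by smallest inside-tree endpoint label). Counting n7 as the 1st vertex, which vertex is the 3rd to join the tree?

n8

Grow the tree from n7 using Prim:
Step 1: frontier [n7 n9 5, n5 n7 9, n6 n7 14, n7 n8 14] → take n7 n9 (5); add n9.
Step 2: frontier [n5 n7 9, n6 n7 14, n7 n8 14, n8 n9 7, n2 n9 9, n6 n9 13, n4 n9 14] → take n8 n9 (7); add n8.
Step 3: frontier [n5 n7 9, n6 n7 14, n2 n8 7, n6 n8 9, n4 n8 14, n2 n9 9, n6 n9 13, n4 n9 14] → take n2 n8 (7); add n2.
Step 4: frontier [n5 n7 9, n6 n7 14, n6 n8 9, n4 n8 14, n6 n9 13, n4 n9 14] → take n5 n7 (9); add n5.
Step 5: frontier [n4 n5 3, n6 n7 14, n6 n8 9, n4 n8 14, n6 n9 13, n4 n9 14] → take n4 n5 (3); add n4.
Step 6: frontier [n4 n6 9, n6 n7 14, n6 n8 9, n6 n9 13] → take n4 n6 (9); add n6.
Vertex order: n7, n9, n8, n2, n5, n4, n6. The 3rd vertex is n8.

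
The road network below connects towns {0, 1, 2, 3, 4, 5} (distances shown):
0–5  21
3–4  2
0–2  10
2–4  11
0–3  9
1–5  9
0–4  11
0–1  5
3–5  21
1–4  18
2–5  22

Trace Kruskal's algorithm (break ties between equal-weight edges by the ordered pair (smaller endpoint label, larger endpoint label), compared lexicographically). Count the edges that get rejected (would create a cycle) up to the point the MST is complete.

0

Sort edges by weight, then run Kruskal:
3–4 (2): add. Components now {0} {1} {2} {3,4} {5}
0–1 (5): add. Components now {0,1} {2} {3,4} {5}
0–3 (9): add. Components now {0,1,3,4} {2} {5}
1–5 (9): add. Components now {0,1,3,4,5} {2}
0–2 (10): add. Components now {0,1,2,3,4,5}
Edges rejected before the tree was complete: 0.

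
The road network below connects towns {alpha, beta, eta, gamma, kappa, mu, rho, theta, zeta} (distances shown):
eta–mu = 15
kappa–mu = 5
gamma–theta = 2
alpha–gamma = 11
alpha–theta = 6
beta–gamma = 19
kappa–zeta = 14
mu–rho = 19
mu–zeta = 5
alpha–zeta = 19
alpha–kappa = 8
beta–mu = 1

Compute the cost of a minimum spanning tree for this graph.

61

Prim's algorithm from beta:
Step 1: cheapest edge leaving the tree is beta–mu (1); add mu.
Step 2: cheapest edge leaving the tree is kappa–mu (5); add kappa.
Step 3: cheapest edge leaving the tree is mu–zeta (5); add zeta.
Step 4: cheapest edge leaving the tree is alpha–kappa (8); add alpha.
Step 5: cheapest edge leaving the tree is alpha–theta (6); add theta.
Step 6: cheapest edge leaving the tree is gamma–theta (2); add gamma.
Step 7: cheapest edge leaving the tree is eta–mu (15); add eta.
Step 8: cheapest edge leaving the tree is mu–rho (19); add rho.
MST edges: beta–mu, kappa–mu, mu–zeta, alpha–kappa, alpha–theta, gamma–theta, eta–mu, mu–rho; total weight 1+5+5+8+6+2+15+19 = 61.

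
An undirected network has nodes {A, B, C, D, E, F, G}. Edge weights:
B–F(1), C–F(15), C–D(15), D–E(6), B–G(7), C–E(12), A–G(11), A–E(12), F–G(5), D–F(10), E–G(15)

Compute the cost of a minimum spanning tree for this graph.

Sort edges by weight, then run Kruskal:
B–F (1): add — endpoints in different components.
F–G (5): add — endpoints in different components.
D–E (6): add — endpoints in different components.
B–G (7): skip — B and G already connected.
D–F (10): add — endpoints in different components.
A–G (11): add — endpoints in different components.
A–E (12): skip — A and E already connected.
C–E (12): add — endpoints in different components.
MST edges: B–F, F–G, D–E, D–F, A–G, C–E; total weight 1+5+6+10+11+12 = 45.

45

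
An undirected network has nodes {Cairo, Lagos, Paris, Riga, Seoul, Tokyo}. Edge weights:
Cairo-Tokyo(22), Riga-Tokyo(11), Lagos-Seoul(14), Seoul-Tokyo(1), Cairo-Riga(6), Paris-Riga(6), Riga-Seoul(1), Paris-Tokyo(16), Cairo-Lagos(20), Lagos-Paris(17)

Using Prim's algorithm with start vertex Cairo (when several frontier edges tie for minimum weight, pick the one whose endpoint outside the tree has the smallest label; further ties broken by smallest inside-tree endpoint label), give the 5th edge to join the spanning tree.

Prim, starting at Cairo.
Step 1: cheapest edge leaving the tree is Cairo-Riga (6); add Riga.
Step 2: cheapest edge leaving the tree is Riga-Seoul (1); add Seoul.
Step 3: cheapest edge leaving the tree is Seoul-Tokyo (1); add Tokyo.
Step 4: cheapest edge leaving the tree is Paris-Riga (6); add Paris.
Step 5: cheapest edge leaving the tree is Lagos-Seoul (14); add Lagos.
The 5th edge added is Lagos-Seoul.

Lagos-Seoul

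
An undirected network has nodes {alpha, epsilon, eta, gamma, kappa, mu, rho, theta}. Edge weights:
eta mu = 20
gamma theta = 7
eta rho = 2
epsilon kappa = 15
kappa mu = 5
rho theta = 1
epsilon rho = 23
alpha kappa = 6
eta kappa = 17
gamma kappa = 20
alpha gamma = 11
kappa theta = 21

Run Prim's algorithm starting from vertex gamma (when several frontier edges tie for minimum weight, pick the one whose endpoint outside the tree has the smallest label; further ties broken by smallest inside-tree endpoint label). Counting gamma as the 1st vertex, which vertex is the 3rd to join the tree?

rho

Grow the tree from gamma using Prim:
Step 1: cheapest edge leaving the tree is gamma theta (7); add theta.
Step 2: cheapest edge leaving the tree is rho theta (1); add rho.
Step 3: cheapest edge leaving the tree is eta rho (2); add eta.
Step 4: cheapest edge leaving the tree is alpha gamma (11); add alpha.
Step 5: cheapest edge leaving the tree is alpha kappa (6); add kappa.
Step 6: cheapest edge leaving the tree is kappa mu (5); add mu.
Step 7: cheapest edge leaving the tree is epsilon kappa (15); add epsilon.
Vertex order: gamma, theta, rho, eta, alpha, kappa, mu, epsilon. The 3rd vertex is rho.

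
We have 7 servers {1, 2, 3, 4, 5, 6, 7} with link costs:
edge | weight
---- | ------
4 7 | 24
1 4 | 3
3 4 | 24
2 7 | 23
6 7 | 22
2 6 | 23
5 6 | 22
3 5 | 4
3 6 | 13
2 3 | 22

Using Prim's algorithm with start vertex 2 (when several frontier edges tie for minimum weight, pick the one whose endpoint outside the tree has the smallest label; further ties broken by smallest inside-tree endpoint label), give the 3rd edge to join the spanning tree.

Grow the tree from 2 using Prim:
Step 1: frontier [2 3 22, 2 6 23, 2 7 23] → take 2 3 (22); add 3.
Step 2: frontier [2 6 23, 2 7 23, 3 5 4, 3 6 13, 3 4 24] → take 3 5 (4); add 5.
Step 3: frontier [2 6 23, 2 7 23, 3 6 13, 3 4 24, 5 6 22] → take 3 6 (13); add 6.
Step 4: frontier [2 7 23, 3 4 24, 6 7 22] → take 6 7 (22); add 7.
Step 5: frontier [3 4 24, 4 7 24] → take 3 4 (24); add 4.
Step 6: frontier [1 4 3] → take 1 4 (3); add 1.
The 3rd edge added is 3 6.

3-6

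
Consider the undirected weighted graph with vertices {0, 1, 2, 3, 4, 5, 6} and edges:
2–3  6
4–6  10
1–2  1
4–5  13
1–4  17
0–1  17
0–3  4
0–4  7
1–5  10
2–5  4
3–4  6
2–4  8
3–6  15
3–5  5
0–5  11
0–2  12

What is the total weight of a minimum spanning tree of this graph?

Prim's algorithm from 4:
Step 1: cheapest edge leaving the tree is 3–4 (6); add 3.
Step 2: cheapest edge leaving the tree is 0–3 (4); add 0.
Step 3: cheapest edge leaving the tree is 3–5 (5); add 5.
Step 4: cheapest edge leaving the tree is 2–5 (4); add 2.
Step 5: cheapest edge leaving the tree is 1–2 (1); add 1.
Step 6: cheapest edge leaving the tree is 4–6 (10); add 6.
MST edges: 3–4, 0–3, 3–5, 2–5, 1–2, 4–6; total weight 6+4+5+4+1+10 = 30.

30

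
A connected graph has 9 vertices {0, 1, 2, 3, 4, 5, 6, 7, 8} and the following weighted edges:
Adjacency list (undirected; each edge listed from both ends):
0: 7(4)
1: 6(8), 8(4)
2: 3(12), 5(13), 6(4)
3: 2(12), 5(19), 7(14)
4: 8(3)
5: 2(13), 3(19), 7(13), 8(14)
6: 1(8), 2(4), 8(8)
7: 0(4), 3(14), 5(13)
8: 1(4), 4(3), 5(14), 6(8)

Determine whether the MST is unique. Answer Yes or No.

Sort edges by weight, then run Kruskal:
4–8 (3): add — endpoints in different components.
0–7 (4): add — endpoints in different components.
1–8 (4): add — endpoints in different components.
2–6 (4): add — endpoints in different components.
1–6 (8): add — endpoints in different components.
6–8 (8): skip — 6 and 8 already connected.
2–3 (12): add — endpoints in different components.
2–5 (13): add — endpoints in different components.
5–7 (13): add — endpoints in different components.
Non-tree edge 6–8 has weight 8, equal to the heaviest edge on its tree cycle — swapping gives another MST of the same weight. Not unique.

No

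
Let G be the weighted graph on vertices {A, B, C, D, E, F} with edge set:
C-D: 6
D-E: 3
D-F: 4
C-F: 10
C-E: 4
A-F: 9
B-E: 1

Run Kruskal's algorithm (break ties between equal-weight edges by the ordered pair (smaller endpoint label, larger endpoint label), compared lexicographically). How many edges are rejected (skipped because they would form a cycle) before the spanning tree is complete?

Kruskal's algorithm — process edges by increasing weight (ties by edge label):
B-E (1): add. Components now {A} {B,E} {C} {D} {F}
D-E (3): add. Components now {A} {B,D,E} {C} {F}
C-E (4): add. Components now {A} {B,C,D,E} {F}
D-F (4): add. Components now {A} {B,C,D,E,F}
C-D (6): skip — C and D already connected.
A-F (9): add. Components now {A,B,C,D,E,F}
Edges rejected before the tree was complete: 1.

1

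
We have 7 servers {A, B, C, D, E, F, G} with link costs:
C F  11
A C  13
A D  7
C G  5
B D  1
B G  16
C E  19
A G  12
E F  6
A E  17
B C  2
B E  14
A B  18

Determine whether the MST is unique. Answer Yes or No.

Kruskal: consider edges lightest-first.
B D (1): add — endpoints in different components.
B C (2): add — endpoints in different components.
C G (5): add — endpoints in different components.
E F (6): add — endpoints in different components.
A D (7): add — endpoints in different components.
C F (11): add — endpoints in different components.
Every non-tree edge has weight strictly greater than the heaviest edge on the tree path between its endpoints, so the MST is unique.

Yes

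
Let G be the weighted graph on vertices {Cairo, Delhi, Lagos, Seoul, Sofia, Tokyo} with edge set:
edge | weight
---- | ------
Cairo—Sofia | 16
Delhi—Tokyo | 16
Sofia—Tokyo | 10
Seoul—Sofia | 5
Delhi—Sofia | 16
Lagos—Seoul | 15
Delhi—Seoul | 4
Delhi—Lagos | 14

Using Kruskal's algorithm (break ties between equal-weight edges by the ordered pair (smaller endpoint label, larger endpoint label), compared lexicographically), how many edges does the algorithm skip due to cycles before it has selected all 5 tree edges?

Sort edges by weight, then run Kruskal:
Delhi—Seoul (4): add — endpoints in different components.
Seoul—Sofia (5): add — endpoints in different components.
Sofia—Tokyo (10): add — endpoints in different components.
Delhi—Lagos (14): add — endpoints in different components.
Lagos—Seoul (15): skip — Seoul and Lagos already connected.
Cairo—Sofia (16): add — endpoints in different components.
Edges rejected before the tree was complete: 1.

1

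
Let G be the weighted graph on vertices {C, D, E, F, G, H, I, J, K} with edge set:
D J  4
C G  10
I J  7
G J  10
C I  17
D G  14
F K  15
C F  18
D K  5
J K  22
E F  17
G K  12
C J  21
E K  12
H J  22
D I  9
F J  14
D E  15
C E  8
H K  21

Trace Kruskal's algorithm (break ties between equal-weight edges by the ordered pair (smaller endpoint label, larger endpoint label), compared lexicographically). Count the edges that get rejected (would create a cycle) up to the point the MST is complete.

Kruskal: consider edges lightest-first.
D J (4): add — endpoints in different components.
D K (5): add — endpoints in different components.
I J (7): add — endpoints in different components.
C E (8): add — endpoints in different components.
D I (9): skip — D and I already connected.
C G (10): add — endpoints in different components.
G J (10): add — endpoints in different components.
E K (12): skip — E and K already connected.
G K (12): skip — G and K already connected.
D G (14): skip — D and G already connected.
F J (14): add — endpoints in different components.
D E (15): skip — D and E already connected.
F K (15): skip — F and K already connected.
C I (17): skip — C and I already connected.
E F (17): skip — E and F already connected.
C F (18): skip — C and F already connected.
C J (21): skip — C and J already connected.
H K (21): add — endpoints in different components.
Edges rejected before the tree was complete: 10.

10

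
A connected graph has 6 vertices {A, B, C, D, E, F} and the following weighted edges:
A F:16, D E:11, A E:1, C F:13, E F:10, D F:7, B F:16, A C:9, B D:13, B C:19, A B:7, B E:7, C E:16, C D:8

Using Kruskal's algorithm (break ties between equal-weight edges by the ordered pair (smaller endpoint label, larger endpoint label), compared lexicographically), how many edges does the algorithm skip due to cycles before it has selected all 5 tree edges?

Kruskal's algorithm — process edges by increasing weight (ties by edge label):
A E (1): add — endpoints in different components.
A B (7): add — endpoints in different components.
B E (7): skip — B and E already connected.
D F (7): add — endpoints in different components.
C D (8): add — endpoints in different components.
A C (9): add — endpoints in different components.
Edges rejected before the tree was complete: 1.

1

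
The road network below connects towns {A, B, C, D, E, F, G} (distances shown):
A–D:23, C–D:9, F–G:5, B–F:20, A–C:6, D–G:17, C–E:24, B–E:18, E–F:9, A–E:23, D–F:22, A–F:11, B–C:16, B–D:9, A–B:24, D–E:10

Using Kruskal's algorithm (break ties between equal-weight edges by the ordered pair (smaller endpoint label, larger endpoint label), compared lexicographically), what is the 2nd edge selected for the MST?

A-C

Kruskal's algorithm — process edges by increasing weight (ties by edge label):
F–G (5): add. Components now {A} {B} {C} {D} {E} {F,G}
A–C (6): add. Components now {A,C} {B} {D} {E} {F,G}
B–D (9): add. Components now {A,C} {B,D} {E} {F,G}
C–D (9): add. Components now {A,B,C,D} {E} {F,G}
E–F (9): add. Components now {A,B,C,D} {E,F,G}
D–E (10): add. Components now {A,B,C,D,E,F,G}
The 2nd edge added is A–C.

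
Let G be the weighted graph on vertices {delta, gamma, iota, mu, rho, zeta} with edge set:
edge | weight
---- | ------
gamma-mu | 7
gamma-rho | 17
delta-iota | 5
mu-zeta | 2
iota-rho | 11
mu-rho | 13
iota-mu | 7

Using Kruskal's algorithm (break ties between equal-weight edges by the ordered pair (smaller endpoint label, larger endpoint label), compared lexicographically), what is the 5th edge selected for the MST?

iota-rho

Kruskal's algorithm — process edges by increasing weight (ties by edge label):
mu-zeta (2): add — endpoints in different components.
delta-iota (5): add — endpoints in different components.
gamma-mu (7): add — endpoints in different components.
iota-mu (7): add — endpoints in different components.
iota-rho (11): add — endpoints in different components.
The 5th edge added is iota-rho.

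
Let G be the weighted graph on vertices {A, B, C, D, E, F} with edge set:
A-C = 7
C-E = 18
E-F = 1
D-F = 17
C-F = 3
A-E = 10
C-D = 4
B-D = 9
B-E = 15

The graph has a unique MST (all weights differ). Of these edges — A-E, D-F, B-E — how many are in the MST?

0

Kruskal: consider edges lightest-first.
E-F (1): add. Components now {A} {B} {C} {D} {E,F}
C-F (3): add. Components now {A} {B} {C,E,F} {D}
C-D (4): add. Components now {A} {B} {C,D,E,F}
A-C (7): add. Components now {A,C,D,E,F} {B}
B-D (9): add. Components now {A,B,C,D,E,F}
MST edge set: {E-F, C-F, C-D, A-C, B-D}.
Of the listed edges, {} are in the MST → 0.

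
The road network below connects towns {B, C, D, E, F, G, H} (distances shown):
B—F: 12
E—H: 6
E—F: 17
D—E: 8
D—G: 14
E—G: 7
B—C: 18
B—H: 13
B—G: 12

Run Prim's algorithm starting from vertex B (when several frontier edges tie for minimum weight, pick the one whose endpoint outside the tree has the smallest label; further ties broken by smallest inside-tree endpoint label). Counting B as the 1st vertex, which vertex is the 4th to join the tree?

E

Grow the tree from B using Prim:
Step 1: frontier [B—F 12, B—G 12, B—H 13, B—C 18] → take B—F (12); add F.
Step 2: frontier [B—G 12, B—H 13, B—C 18, E—F 17] → take B—G (12); add G.
Step 3: frontier [B—H 13, B—C 18, E—F 17, E—G 7, D—G 14] → take E—G (7); add E.
Step 4: frontier [B—H 13, B—C 18, E—H 6, D—E 8, D—G 14] → take E—H (6); add H.
Step 5: frontier [B—C 18, D—E 8, D—G 14] → take D—E (8); add D.
Step 6: frontier [B—C 18] → take B—C (18); add C.
Vertex order: B, F, G, E, H, D, C. The 4th vertex is E.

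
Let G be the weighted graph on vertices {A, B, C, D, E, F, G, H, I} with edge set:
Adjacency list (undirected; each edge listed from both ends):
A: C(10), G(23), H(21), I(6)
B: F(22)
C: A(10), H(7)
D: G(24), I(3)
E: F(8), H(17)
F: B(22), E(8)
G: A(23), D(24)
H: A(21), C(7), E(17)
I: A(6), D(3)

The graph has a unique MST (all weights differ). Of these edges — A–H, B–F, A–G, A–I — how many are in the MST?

3

Kruskal: consider edges lightest-first.
D–I (3): add — endpoints in different components.
A–I (6): add — endpoints in different components.
C–H (7): add — endpoints in different components.
E–F (8): add — endpoints in different components.
A–C (10): add — endpoints in different components.
E–H (17): add — endpoints in different components.
A–H (21): skip — A and H already connected.
B–F (22): add — endpoints in different components.
A–G (23): add — endpoints in different components.
MST edge set: {D–I, A–I, C–H, E–F, A–C, E–H, B–F, A–G}.
Of the listed edges, {B–F, A–G, A–I} are in the MST → 3.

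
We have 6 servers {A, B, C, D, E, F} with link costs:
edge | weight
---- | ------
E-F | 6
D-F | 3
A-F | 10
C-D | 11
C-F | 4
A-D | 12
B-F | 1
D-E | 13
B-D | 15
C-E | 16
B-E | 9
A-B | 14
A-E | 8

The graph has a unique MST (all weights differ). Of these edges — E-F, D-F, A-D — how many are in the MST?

Kruskal: consider edges lightest-first.
B-F (1): add — endpoints in different components.
D-F (3): add — endpoints in different components.
C-F (4): add — endpoints in different components.
E-F (6): add — endpoints in different components.
A-E (8): add — endpoints in different components.
MST edge set: {B-F, D-F, C-F, E-F, A-E}.
Of the listed edges, {E-F, D-F} are in the MST → 2.

2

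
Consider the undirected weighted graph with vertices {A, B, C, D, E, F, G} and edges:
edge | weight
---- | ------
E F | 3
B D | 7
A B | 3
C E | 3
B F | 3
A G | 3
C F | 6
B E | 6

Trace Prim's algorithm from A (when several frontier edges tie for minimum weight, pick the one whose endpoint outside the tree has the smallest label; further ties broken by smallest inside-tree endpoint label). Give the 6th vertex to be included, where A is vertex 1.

G

Prim's algorithm from A:
Step 1: frontier [A B 3, A G 3] → take A B (3); add B.
Step 2: frontier [A G 3, B F 3, B E 6, B D 7] → take B F (3); add F.
Step 3: frontier [A G 3, B E 6, B D 7, E F 3, C F 6] → take E F (3); add E.
Step 4: frontier [A G 3, B D 7, C E 3, C F 6] → take C E (3); add C.
Step 5: frontier [A G 3, B D 7] → take A G (3); add G.
Step 6: frontier [B D 7] → take B D (7); add D.
Vertex order: A, B, F, E, C, G, D. The 6th vertex is G.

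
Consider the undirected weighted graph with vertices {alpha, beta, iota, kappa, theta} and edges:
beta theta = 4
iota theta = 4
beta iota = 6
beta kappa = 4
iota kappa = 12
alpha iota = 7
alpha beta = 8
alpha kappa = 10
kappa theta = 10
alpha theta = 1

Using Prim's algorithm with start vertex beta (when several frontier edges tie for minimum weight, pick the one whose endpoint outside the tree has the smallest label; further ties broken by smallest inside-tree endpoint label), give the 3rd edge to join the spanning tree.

alpha-theta

Prim's algorithm from beta:
Step 1: cheapest edge leaving the tree is beta kappa (4); add kappa.
Step 2: cheapest edge leaving the tree is beta theta (4); add theta.
Step 3: cheapest edge leaving the tree is alpha theta (1); add alpha.
Step 4: cheapest edge leaving the tree is iota theta (4); add iota.
The 3rd edge added is alpha theta.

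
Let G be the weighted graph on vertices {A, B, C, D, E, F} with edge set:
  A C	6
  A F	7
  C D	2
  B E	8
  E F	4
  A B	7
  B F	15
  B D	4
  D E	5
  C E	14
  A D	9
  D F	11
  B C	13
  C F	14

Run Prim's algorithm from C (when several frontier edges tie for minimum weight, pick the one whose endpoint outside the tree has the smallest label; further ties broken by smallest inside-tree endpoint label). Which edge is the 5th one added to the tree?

Grow the tree from C using Prim:
Step 1: cheapest edge leaving the tree is C D (2); add D.
Step 2: cheapest edge leaving the tree is B D (4); add B.
Step 3: cheapest edge leaving the tree is D E (5); add E.
Step 4: cheapest edge leaving the tree is E F (4); add F.
Step 5: cheapest edge leaving the tree is A C (6); add A.
The 5th edge added is A C.

A-C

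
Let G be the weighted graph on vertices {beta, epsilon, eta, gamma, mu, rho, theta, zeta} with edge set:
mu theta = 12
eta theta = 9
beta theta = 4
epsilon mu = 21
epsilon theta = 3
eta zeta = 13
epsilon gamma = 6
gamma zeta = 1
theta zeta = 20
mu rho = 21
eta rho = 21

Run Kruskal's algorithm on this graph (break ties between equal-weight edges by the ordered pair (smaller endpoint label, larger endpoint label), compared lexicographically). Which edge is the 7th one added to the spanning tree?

eta-rho

Kruskal: consider edges lightest-first.
gamma zeta (1): add — endpoints in different components.
epsilon theta (3): add — endpoints in different components.
beta theta (4): add — endpoints in different components.
epsilon gamma (6): add — endpoints in different components.
eta theta (9): add — endpoints in different components.
mu theta (12): add — endpoints in different components.
eta zeta (13): skip — eta and zeta already connected.
theta zeta (20): skip — theta and zeta already connected.
epsilon mu (21): skip — mu and epsilon already connected.
eta rho (21): add — endpoints in different components.
The 7th edge added is eta rho.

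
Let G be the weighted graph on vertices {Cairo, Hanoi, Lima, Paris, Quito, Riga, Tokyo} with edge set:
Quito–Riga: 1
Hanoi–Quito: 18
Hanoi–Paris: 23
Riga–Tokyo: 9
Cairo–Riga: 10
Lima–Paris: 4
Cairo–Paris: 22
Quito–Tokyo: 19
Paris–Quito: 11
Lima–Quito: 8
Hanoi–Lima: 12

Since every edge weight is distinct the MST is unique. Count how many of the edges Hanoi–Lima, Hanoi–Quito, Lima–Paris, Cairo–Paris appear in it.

Sort edges by weight, then run Kruskal:
Quito–Riga (1): add — endpoints in different components.
Lima–Paris (4): add — endpoints in different components.
Lima–Quito (8): add — endpoints in different components.
Riga–Tokyo (9): add — endpoints in different components.
Cairo–Riga (10): add — endpoints in different components.
Paris–Quito (11): skip — Paris and Quito already connected.
Hanoi–Lima (12): add — endpoints in different components.
MST edge set: {Quito–Riga, Lima–Paris, Lima–Quito, Riga–Tokyo, Cairo–Riga, Hanoi–Lima}.
Of the listed edges, {Hanoi–Lima, Lima–Paris} are in the MST → 2.

2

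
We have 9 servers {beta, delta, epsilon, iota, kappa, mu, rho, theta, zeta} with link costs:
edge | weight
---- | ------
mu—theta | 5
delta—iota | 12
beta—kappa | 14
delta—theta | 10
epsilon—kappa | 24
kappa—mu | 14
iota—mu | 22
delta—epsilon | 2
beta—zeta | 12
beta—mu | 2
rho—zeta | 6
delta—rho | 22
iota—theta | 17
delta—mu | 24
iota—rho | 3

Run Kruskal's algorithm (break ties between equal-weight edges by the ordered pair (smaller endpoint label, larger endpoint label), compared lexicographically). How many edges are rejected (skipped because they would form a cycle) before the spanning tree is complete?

Sort edges by weight, then run Kruskal:
beta—mu (2): add — endpoints in different components.
delta—epsilon (2): add — endpoints in different components.
iota—rho (3): add — endpoints in different components.
mu—theta (5): add — endpoints in different components.
rho—zeta (6): add — endpoints in different components.
delta—theta (10): add — endpoints in different components.
beta—zeta (12): add — endpoints in different components.
delta—iota (12): skip — iota and delta already connected.
beta—kappa (14): add — endpoints in different components.
Edges rejected before the tree was complete: 1.

1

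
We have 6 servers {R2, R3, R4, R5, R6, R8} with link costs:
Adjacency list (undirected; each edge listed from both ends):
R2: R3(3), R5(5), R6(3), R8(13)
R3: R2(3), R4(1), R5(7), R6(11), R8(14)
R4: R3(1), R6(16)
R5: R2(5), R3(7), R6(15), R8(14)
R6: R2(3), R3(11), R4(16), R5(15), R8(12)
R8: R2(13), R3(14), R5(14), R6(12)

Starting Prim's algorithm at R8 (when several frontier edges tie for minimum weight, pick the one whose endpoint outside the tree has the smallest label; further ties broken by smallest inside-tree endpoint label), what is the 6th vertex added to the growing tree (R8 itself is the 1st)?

Grow the tree from R8 using Prim:
Step 1: frontier [R6–R8 12, R2–R8 13, R3–R8 14, R5–R8 14] → take R6–R8 (12); add R6.
Step 2: frontier [R2–R6 3, R3–R6 11, R5–R6 15, R4–R6 16, R2–R8 13, R3–R8 14, R5–R8 14] → take R2–R6 (3); add R2.
Step 3: frontier [R2–R3 3, R2–R5 5, R3–R6 11, R5–R6 15, R4–R6 16, R3–R8 14, R5–R8 14] → take R2–R3 (3); add R3.
Step 4: frontier [R2–R5 5, R3–R4 1, R3–R5 7, R5–R6 15, R4–R6 16, R5–R8 14] → take R3–R4 (1); add R4.
Step 5: frontier [R2–R5 5, R3–R5 7, R5–R6 15, R5–R8 14] → take R2–R5 (5); add R5.
Vertex order: R8, R6, R2, R3, R4, R5. The 6th vertex is R5.

R5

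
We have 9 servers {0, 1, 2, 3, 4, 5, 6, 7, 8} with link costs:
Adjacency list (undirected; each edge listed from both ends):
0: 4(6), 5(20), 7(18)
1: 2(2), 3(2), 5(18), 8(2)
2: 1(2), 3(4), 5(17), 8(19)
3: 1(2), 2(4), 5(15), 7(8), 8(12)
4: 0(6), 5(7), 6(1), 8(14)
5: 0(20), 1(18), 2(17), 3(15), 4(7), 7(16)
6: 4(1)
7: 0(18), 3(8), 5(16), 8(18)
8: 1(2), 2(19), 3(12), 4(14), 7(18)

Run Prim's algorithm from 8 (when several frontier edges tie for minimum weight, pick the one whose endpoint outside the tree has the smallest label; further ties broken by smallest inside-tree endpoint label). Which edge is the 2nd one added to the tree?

Prim, starting at 8.
Step 1: cheapest edge leaving the tree is 1–8 (2); add 1.
Step 2: cheapest edge leaving the tree is 1–2 (2); add 2.
Step 3: cheapest edge leaving the tree is 1–3 (2); add 3.
Step 4: cheapest edge leaving the tree is 3–7 (8); add 7.
Step 5: cheapest edge leaving the tree is 4–8 (14); add 4.
Step 6: cheapest edge leaving the tree is 4–6 (1); add 6.
Step 7: cheapest edge leaving the tree is 0–4 (6); add 0.
Step 8: cheapest edge leaving the tree is 4–5 (7); add 5.
The 2nd edge added is 1–2.

1-2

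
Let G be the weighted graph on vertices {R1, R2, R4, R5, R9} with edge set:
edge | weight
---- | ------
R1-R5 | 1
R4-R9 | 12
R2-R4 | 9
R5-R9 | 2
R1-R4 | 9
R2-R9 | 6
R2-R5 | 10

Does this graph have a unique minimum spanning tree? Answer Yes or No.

No

Sort edges by weight, then run Kruskal:
R1-R5 (1): add — endpoints in different components.
R5-R9 (2): add — endpoints in different components.
R2-R9 (6): add — endpoints in different components.
R1-R4 (9): add — endpoints in different components.
Non-tree edge R2-R4 has weight 9, equal to the heaviest edge on its tree cycle — swapping gives another MST of the same weight. Not unique.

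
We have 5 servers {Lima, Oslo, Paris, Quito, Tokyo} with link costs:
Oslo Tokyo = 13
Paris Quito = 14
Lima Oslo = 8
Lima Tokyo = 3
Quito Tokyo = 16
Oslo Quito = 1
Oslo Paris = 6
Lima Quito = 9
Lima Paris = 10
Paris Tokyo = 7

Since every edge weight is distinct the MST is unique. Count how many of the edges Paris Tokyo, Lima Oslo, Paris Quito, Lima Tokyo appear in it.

2

Sort edges by weight, then run Kruskal:
Oslo Quito (1): add — endpoints in different components.
Lima Tokyo (3): add — endpoints in different components.
Oslo Paris (6): add — endpoints in different components.
Paris Tokyo (7): add — endpoints in different components.
MST edge set: {Oslo Quito, Lima Tokyo, Oslo Paris, Paris Tokyo}.
Of the listed edges, {Paris Tokyo, Lima Tokyo} are in the MST → 2.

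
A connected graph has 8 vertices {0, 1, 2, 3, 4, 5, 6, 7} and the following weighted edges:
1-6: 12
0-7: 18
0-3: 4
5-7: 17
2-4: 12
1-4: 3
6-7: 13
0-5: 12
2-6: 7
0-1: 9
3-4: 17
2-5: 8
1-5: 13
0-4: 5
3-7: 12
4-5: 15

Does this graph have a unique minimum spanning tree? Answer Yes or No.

No

Kruskal: consider edges lightest-first.
1-4 (3): add — endpoints in different components.
0-3 (4): add — endpoints in different components.
0-4 (5): add — endpoints in different components.
2-6 (7): add — endpoints in different components.
2-5 (8): add — endpoints in different components.
0-1 (9): skip — 0 and 1 already connected.
0-5 (12): add — endpoints in different components.
1-6 (12): skip — 1 and 6 already connected.
2-4 (12): skip — 2 and 4 already connected.
3-7 (12): add — endpoints in different components.
Non-tree edge 1-6 has weight 12, equal to the heaviest edge on its tree cycle — swapping gives another MST of the same weight. Not unique.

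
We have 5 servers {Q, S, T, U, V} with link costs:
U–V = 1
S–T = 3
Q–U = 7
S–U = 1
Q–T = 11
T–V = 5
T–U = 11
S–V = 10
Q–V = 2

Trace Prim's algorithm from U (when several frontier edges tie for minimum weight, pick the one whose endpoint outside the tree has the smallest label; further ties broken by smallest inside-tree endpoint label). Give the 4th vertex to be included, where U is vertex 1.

Grow the tree from U using Prim:
Step 1: cheapest edge leaving the tree is S–U (1); add S.
Step 2: cheapest edge leaving the tree is U–V (1); add V.
Step 3: cheapest edge leaving the tree is Q–V (2); add Q.
Step 4: cheapest edge leaving the tree is S–T (3); add T.
Vertex order: U, S, V, Q, T. The 4th vertex is Q.

Q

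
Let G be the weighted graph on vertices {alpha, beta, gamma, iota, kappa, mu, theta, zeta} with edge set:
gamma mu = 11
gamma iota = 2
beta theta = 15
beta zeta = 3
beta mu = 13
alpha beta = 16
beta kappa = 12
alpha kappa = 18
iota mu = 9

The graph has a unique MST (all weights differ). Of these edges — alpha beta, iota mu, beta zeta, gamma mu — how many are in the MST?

3

Kruskal: consider edges lightest-first.
gamma iota (2): add — endpoints in different components.
beta zeta (3): add — endpoints in different components.
iota mu (9): add — endpoints in different components.
gamma mu (11): skip — mu and gamma already connected.
beta kappa (12): add — endpoints in different components.
beta mu (13): add — endpoints in different components.
beta theta (15): add — endpoints in different components.
alpha beta (16): add — endpoints in different components.
MST edge set: {gamma iota, beta zeta, iota mu, beta kappa, beta mu, beta theta, alpha beta}.
Of the listed edges, {alpha beta, iota mu, beta zeta} are in the MST → 3.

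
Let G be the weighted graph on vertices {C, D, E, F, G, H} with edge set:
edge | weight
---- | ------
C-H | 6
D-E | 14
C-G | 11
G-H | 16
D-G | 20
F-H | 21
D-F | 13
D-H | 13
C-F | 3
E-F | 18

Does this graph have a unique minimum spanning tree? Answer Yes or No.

No

Kruskal: consider edges lightest-first.
C-F (3): add. Components now {C,F} {D} {E} {G} {H}
C-H (6): add. Components now {C,F,H} {D} {E} {G}
C-G (11): add. Components now {C,F,G,H} {D} {E}
D-F (13): add. Components now {C,D,F,G,H} {E}
D-H (13): skip — D and H already connected.
D-E (14): add. Components now {C,D,E,F,G,H}
Non-tree edge D-H has weight 13, equal to the heaviest edge on its tree cycle — swapping gives another MST of the same weight. Not unique.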